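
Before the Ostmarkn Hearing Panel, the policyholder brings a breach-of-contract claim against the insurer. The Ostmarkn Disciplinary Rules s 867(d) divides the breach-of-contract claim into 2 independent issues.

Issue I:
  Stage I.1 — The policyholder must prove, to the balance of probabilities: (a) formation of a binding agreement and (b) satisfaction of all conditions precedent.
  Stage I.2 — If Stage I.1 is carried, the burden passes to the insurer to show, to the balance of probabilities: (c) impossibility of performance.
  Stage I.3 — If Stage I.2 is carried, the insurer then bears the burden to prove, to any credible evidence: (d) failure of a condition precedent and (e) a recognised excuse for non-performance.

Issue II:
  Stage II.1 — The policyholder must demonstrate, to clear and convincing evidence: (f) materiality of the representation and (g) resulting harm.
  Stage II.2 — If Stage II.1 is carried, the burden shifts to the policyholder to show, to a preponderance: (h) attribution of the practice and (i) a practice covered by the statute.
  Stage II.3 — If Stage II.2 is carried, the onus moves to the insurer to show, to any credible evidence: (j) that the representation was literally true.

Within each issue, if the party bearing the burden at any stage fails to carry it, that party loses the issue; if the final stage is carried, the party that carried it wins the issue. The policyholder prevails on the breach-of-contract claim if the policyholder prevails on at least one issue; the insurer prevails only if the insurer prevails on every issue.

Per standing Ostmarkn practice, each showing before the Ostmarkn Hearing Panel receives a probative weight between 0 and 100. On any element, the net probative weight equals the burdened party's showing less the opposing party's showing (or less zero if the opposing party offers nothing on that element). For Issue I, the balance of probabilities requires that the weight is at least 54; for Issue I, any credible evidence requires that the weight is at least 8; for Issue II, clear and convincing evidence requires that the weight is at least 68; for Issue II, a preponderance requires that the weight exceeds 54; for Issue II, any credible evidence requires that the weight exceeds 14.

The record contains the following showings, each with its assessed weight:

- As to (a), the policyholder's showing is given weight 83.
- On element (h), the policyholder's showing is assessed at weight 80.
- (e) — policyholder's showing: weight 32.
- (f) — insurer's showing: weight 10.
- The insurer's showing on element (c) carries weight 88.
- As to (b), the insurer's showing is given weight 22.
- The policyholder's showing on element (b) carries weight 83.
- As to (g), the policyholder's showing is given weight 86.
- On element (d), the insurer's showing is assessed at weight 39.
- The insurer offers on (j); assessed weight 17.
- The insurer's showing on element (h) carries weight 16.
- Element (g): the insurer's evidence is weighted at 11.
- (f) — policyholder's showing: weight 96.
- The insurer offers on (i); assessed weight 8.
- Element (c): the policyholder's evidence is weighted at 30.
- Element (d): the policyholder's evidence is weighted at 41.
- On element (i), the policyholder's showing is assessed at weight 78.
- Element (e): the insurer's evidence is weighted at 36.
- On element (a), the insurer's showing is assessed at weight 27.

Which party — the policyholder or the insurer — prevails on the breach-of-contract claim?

— Issue I —
Stage I.1 (policyholder, the balance of probabilities, weight is at least 54): (a) net 83−27=56 ≥ 54 — meets; (b) net 83−22=61 ≥ 54 — meets.
  The policyholder carries Stage I.1; the insurer now bears the burden.
Stage I.2 (insurer, the balance of probabilities, weight is at least 54): (c) net 88−30=58 ≥ 54 — meets.
  Stage I.2 is satisfied; the insurer continues to bear the burden.
Stage I.3 (insurer, any credible evidence, weight is at least 8): (d) net 39−41=-2 < 8 — fails; (e) net 36−32=4 < 8 — fails.
  Stage I.3 not carried; the insurer fails its burden.
The policyholder prevails on this issue.
— Issue II —
Stage II.1 (policyholder, clear and convincing evidence, weight is at least 68): (f) net 96−10=86 ≥ 68 — meets; (g) net 86−11=75 ≥ 68 — meets.
  All elements met. The policyholder retains the burden for Stage II.2.
Stage II.2 (policyholder, a preponderance, weight exceeds 54): (h) net 80−16=64 > 54 — meets; (i) net 78−8=70 > 54 — meets.
  Stage II.2 is satisfied; the onus moves to the insurer.
Stage II.3 (insurer, any credible evidence, weight exceeds 14): (j) 17 > 14 — meets.
  All elements met at the final stage.
Every stage carried; the insurer prevails on this issue.
Per-issue: Issue I → policyholder; Issue II → insurer. The policyholder must prevail on at least one issue; overall, the policyholder prevails.

policyholder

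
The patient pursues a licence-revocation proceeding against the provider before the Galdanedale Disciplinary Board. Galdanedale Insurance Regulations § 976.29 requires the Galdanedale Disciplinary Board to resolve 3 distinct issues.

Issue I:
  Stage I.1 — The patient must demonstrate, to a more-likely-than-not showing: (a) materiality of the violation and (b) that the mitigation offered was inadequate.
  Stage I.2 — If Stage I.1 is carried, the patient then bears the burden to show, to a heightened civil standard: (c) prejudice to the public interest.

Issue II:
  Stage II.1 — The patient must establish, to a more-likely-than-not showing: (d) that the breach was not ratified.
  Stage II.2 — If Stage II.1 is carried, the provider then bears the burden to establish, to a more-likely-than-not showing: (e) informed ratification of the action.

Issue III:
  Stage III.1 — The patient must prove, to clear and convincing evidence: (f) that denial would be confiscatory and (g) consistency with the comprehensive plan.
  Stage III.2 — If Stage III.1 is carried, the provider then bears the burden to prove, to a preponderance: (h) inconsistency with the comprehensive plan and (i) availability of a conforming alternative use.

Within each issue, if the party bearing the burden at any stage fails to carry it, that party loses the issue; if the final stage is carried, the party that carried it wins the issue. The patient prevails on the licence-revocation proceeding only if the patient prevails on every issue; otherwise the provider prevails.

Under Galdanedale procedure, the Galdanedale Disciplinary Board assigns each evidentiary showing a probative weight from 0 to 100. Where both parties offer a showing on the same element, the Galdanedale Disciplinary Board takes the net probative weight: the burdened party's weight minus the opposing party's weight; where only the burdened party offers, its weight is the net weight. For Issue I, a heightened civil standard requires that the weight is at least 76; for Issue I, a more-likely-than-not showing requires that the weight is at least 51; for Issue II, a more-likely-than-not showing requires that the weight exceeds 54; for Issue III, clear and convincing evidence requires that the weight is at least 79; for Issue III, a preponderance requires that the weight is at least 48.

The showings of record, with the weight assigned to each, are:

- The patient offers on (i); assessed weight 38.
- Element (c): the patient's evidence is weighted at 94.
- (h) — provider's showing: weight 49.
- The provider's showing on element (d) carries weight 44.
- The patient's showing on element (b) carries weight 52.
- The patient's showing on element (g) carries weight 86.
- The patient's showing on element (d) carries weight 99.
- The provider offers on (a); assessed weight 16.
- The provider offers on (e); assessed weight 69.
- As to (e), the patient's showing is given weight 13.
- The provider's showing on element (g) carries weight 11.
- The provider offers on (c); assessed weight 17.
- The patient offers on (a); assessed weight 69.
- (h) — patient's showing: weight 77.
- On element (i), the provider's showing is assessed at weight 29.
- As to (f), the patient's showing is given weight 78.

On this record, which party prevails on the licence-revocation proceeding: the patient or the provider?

provider

— Issue I —
Stage I.1 — burden on patient; standard: a more-likely-than-not showing (weight is at least 51).
    (a): 69 − 16 = 53 ≥ 51 [met]
    (b): 52 ≥ 51 [met]
  Stage I.1 carried; the burden remains with the patient.
Stage I.2 — burden on patient; standard: a heightened civil standard (weight is at least 76).
    (c): 94 − 17 = 77 ≥ 76 [met]
  Stage I.2 carried; the final stage is satisfied.
With every stage satisfied, the patient prevails on this issue.
— Issue II —
At Stage II.1 the patient must meet a more-likely-than-not showing (weight exceeds 54): on (d) the weight is 99 less the opposing 44 gives net 55, which does exceed 54, so (d) meets the standard.
  The patient carries Stage II.1; the provider now bears the burden.
At Stage II.2 the provider must meet a more-likely-than-not showing (weight exceeds 54): on (e) the weight is 69 less the opposing 13 gives net 56, > 54, so (e) meets the standard.
  The provider carries the last stage.
With every stage satisfied, the provider prevails on this issue.
— Issue III —
Stage III.1 (patient, clear and convincing evidence, weight is at least 79): (f) 78 < 79 — fails; (g) net 86−11=75 < 79 — fails.
  Not every element is met, so the patient fails to carry Stage III.1.
The analysis ends at Stage III.1; the provider prevails on this issue.
Per-issue: Issue I → patient; Issue II → provider; Issue III → provider. The patient must prevail on every issue; overall, the provider prevails.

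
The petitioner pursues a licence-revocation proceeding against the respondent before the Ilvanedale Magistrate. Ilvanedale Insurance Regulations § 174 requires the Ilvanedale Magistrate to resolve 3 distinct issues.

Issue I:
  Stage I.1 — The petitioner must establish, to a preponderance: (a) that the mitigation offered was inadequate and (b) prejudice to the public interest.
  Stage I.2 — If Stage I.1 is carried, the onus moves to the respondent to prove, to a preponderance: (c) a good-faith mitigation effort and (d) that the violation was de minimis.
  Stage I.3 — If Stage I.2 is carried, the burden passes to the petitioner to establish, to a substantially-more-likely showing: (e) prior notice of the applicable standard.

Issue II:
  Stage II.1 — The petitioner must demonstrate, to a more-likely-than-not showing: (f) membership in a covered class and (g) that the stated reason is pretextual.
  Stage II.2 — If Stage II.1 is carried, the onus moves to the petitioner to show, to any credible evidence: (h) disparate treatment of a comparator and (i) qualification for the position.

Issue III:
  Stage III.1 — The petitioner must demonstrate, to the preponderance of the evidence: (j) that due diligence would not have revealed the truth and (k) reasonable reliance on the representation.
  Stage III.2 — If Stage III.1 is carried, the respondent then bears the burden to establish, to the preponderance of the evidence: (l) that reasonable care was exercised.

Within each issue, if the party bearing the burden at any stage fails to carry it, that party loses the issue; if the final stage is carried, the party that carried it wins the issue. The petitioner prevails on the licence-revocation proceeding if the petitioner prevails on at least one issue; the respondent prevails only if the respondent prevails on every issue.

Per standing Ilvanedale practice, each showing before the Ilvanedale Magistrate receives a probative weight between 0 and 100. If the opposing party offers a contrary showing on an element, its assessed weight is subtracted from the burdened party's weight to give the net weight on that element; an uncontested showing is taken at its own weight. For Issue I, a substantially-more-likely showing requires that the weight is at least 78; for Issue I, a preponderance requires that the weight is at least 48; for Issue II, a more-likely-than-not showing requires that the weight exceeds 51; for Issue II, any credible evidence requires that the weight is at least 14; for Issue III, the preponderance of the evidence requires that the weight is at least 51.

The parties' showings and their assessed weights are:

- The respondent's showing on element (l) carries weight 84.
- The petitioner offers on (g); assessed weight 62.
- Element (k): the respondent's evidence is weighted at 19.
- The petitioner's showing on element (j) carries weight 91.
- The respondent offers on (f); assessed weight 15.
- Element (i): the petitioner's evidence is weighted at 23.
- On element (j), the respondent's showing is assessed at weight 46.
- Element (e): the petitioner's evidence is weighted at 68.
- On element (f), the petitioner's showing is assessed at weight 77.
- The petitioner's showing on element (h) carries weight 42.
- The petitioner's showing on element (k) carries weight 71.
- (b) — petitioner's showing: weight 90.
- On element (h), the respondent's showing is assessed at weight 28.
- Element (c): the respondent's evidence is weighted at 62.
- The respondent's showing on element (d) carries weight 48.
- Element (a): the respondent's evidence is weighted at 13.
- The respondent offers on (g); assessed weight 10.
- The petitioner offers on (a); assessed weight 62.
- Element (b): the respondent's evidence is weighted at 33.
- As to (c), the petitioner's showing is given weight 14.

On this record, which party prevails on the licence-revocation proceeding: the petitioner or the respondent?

petitioner

— Issue I —
Stage I.1 (petitioner, a preponderance, weight is at least 48): (a) net 62−13=49 ≥ 48 — meets; (b) net 90−33=57 ≥ 48 — meets.
  Stage I.1 carried; the burden shifts to the respondent.
Stage I.2 (respondent, a preponderance, weight is at least 48): (c) net 62−14=48 ≥ 48 — meets; (d) 48 ≥ 48 — meets.
  The respondent carries Stage I.2; the petitioner now bears the burden.
Stage I.3 (petitioner, a substantially-more-likely showing, weight is at least 78): (e) 68 < 78 — fails.
  Not every element is met, so the petitioner fails to carry Stage I.3.
The analysis ends at Stage I.3; the respondent prevails on this issue.
— Issue II —
Stage II.1 — burden on petitioner; standard: a more-likely-than-not showing (weight exceeds 51).
    (f): 77 − 15 = 62 > 51 [met]
    (g): 62 − 10 = 52 > 51 [met]
  All elements met. The petitioner retains the burden for Stage II.2.
Stage II.2 — burden on petitioner; standard: any credible evidence (weight is at least 14).
    (h): 42 − 28 = 14 ≥ 14 [met]
    (i): 23 ≥ 14 [met]
  Stage II.2 carried; the final stage is satisfied.
All stages carried — the petitioner prevails on this issue.
— Issue III —
At Stage III.1 the petitioner must meet the preponderance of the evidence (weight is at least 51): on (j) the weight is 91 less the opposing 46 gives net 45, < 51, so (j) does not meet the standard; on (k) the weight is 71 less the opposing 19 gives net 52, which does reach 51, so (k) meets the standard.
  Stage III.1 not carried; the petitioner fails its burden.
The analysis ends at Stage III.1; the respondent prevails on this issue.
Per-issue: Issue I → respondent; Issue II → petitioner; Issue III → respondent. The petitioner must prevail on at least one issue; overall, the petitioner prevails.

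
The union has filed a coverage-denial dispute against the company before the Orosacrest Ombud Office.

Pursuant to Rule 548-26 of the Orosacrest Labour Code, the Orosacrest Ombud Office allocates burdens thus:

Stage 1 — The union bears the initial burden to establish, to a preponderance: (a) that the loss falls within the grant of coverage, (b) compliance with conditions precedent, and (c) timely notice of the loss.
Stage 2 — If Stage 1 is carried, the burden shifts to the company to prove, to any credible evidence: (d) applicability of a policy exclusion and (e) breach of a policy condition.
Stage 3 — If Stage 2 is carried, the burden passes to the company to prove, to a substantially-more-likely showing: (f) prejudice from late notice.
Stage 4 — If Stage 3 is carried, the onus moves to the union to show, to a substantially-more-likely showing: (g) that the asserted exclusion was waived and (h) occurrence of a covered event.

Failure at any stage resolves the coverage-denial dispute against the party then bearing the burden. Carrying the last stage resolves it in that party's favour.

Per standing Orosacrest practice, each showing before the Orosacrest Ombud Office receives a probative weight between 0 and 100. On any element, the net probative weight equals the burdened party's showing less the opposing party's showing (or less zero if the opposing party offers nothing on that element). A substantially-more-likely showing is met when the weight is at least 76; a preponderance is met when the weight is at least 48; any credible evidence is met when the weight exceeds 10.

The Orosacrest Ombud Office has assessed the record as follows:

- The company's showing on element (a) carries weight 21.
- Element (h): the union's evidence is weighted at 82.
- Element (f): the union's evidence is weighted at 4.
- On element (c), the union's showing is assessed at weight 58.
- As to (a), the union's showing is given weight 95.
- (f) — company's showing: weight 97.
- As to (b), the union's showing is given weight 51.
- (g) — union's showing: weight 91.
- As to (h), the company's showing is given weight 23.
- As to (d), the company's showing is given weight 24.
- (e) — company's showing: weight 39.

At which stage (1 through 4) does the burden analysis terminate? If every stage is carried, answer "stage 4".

stage 4

Stage 1 (union, a preponderance, weight is at least 48): (a) net 95−21=74 ≥ 48 — meets; (b) 51 ≥ 48 — meets; (c) 58 ≥ 48 — meets.
  Stage 1 carried; the burden shifts to the company.
Stage 2 (company, any credible evidence, weight exceeds 10): (d) 24 > 10 — meets; (e) 39 > 10 — meets.
  Stage 2 carried; the burden remains with the company.
Stage 3 (company, a substantially-more-likely showing, weight is at least 76): (f) net 97−4=93 ≥ 76 — meets.
  Stage 3 carried; the burden shifts to the union.
Stage 4 (union, a substantially-more-likely showing, weight is at least 76): (g) 91 ≥ 76 — meets; (h) net 82−23=59 < 76 — fails.
  The union does not carry Stage 4.
So the company prevails.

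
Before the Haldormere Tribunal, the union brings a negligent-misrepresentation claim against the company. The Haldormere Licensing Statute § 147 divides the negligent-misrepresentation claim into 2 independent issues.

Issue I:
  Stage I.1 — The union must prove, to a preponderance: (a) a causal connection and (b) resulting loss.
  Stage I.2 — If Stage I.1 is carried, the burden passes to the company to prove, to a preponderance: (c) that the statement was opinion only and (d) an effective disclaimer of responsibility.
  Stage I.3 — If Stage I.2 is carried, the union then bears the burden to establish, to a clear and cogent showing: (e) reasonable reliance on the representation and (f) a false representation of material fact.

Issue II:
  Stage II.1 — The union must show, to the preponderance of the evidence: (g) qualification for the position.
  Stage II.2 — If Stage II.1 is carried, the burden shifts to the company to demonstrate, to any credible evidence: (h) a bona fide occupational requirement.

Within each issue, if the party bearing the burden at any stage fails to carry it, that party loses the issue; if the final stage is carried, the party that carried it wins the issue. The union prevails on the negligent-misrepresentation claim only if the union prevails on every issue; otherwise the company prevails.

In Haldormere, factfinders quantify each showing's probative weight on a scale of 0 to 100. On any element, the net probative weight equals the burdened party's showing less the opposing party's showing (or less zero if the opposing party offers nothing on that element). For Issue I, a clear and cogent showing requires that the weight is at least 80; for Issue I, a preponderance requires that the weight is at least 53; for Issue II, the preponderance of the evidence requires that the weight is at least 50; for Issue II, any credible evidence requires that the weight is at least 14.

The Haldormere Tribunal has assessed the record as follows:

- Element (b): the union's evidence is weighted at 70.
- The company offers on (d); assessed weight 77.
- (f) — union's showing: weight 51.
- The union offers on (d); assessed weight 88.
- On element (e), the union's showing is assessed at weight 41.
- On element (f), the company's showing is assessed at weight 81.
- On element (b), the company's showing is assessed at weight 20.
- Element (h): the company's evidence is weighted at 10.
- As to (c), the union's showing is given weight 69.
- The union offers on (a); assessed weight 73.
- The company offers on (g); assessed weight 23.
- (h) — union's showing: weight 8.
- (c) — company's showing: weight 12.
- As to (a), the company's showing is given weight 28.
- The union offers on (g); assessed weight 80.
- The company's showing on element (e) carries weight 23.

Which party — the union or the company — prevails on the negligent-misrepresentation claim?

company

— Issue I —
Stage I.1 — burden on union; standard: a preponderance (weight is at least 53).
    (a): 73 − 28 = 45 < 53 [not met]
    (b): 70 − 20 = 50 < 53 [not met]
  The union does not carry Stage I.1.
The analysis ends at Stage I.1; the company prevails on this issue.
— Issue II —
At Stage II.1 the union must meet the preponderance of the evidence (weight is at least 50): on (g) the weight is 80 less the opposing 23 gives net 57, which does reach 50, so (g) meets the standard.
  Stage II.1 carried; the burden shifts to the company.
At Stage II.2 the company must meet any credible evidence (weight is at least 14): on (h) the weight is 10 less the opposing 8 gives net 2, < 14, so (h) does not meet the standard.
  Stage II.2 not carried; the company fails its burden.
So the union prevails on this issue.
Per-issue: Issue I → company; Issue II → union. The union must prevail on every issue; overall, the company prevails.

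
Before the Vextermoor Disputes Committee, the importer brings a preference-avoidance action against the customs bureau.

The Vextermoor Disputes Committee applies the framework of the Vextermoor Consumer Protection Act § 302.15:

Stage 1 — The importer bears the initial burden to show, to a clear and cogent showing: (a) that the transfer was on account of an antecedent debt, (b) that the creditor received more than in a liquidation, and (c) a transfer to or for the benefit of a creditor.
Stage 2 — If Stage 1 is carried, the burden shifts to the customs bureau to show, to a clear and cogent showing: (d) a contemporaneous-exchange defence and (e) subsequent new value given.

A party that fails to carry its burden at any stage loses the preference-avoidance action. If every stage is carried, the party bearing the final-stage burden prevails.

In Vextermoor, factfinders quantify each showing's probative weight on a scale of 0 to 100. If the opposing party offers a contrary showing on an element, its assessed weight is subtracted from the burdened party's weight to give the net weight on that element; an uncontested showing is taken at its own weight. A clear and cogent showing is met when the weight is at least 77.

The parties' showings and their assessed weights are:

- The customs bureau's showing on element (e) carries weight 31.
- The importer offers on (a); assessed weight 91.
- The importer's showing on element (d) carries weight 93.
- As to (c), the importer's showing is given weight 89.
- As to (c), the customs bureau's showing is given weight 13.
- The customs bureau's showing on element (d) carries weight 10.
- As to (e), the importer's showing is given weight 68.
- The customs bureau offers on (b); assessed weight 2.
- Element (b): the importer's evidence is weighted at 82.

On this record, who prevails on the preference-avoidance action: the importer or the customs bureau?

Stage 1 (importer, a clear and cogent showing, weight is at least 77): (a) 91 ≥ 77 — meets; (b) net 82−2=80 ≥ 77 — meets; (c) net 89−13=76 < 77 — fails.
  The importer does not carry Stage 1.
So the customs bureau prevails.

customs bureau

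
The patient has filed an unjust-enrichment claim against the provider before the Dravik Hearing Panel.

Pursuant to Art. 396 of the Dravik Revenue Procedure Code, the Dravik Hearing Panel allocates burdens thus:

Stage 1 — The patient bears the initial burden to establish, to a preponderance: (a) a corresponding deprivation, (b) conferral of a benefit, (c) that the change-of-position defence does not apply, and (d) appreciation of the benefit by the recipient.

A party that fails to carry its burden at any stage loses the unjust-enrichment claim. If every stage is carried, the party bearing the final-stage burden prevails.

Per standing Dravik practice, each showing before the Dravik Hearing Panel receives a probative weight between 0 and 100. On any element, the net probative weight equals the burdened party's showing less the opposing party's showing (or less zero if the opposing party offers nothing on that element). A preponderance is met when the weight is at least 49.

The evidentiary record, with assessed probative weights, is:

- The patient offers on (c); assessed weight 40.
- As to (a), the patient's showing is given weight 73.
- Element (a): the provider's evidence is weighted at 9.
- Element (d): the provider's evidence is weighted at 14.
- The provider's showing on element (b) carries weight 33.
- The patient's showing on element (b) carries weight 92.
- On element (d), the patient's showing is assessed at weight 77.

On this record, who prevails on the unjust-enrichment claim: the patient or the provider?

Stage 1 (patient, a preponderance, weight is at least 49): (a) net 73−9=64 ≥ 49 — meets; (b) net 92−33=59 ≥ 49 — meets; (c) 40 < 49 — fails; (d) net 77−14=63 ≥ 49 — meets.
  Not every element is met, so the patient fails to carry Stage 1.
The analysis ends at Stage 1; the provider prevails.

provider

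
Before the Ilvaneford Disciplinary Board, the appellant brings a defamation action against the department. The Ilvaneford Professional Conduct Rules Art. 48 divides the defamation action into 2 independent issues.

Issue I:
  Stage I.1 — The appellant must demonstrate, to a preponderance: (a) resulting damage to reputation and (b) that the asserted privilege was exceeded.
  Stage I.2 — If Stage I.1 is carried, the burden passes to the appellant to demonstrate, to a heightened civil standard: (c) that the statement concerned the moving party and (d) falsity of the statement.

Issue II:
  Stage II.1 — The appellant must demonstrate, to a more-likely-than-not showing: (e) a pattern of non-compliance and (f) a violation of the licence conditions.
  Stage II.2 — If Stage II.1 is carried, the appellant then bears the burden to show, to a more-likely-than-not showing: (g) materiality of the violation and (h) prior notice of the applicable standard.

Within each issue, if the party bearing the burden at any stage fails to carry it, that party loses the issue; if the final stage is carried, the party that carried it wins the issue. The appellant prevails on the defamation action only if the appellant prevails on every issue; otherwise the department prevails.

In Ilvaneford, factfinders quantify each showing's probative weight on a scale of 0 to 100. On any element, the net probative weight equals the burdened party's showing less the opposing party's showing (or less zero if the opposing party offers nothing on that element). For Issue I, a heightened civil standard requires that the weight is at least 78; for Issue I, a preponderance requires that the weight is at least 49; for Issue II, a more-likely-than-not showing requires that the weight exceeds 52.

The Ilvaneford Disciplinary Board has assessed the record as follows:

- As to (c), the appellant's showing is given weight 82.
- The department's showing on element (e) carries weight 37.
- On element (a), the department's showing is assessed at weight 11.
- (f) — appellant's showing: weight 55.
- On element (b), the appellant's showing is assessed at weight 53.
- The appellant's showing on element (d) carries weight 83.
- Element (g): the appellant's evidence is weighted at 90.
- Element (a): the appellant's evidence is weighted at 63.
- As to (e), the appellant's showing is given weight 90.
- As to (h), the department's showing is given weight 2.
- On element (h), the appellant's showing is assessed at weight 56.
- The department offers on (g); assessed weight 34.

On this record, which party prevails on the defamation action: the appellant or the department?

— Issue I —
At Stage I.1 the appellant must meet a preponderance (weight is at least 49): on (a) the weight is 63 less the opposing 11 gives net 52, which does reach 49, so (a) meets the standard; on (b) the weight is 53, ≥ 49, so (b) meets the standard.
  All elements met. The appellant retains the burden for Stage I.2.
At Stage I.2 the appellant must meet a heightened civil standard (weight is at least 78): on (c) the weight is 82, ≥ 78, so (c) meets the standard; on (d) the weight is 83, ≥ 78, so (d) meets the standard.
  The appellant carries the last stage.
All stages carried — the appellant prevails on this issue.
— Issue II —
At Stage II.1 the appellant must meet a more-likely-than-not showing (weight exceeds 52): on (e) the weight is 90 less the opposing 37 gives net 53, > 52, so (e) meets the standard; on (f) the weight is 55, which does exceed 52, so (f) meets the standard.
  Stage II.1 carried; the burden remains with the appellant.
At Stage II.2 the appellant must meet a more-likely-than-not showing (weight exceeds 52): on (g) the weight is 90 less the opposing 34 gives net 56, which does exceed 52, so (g) meets the standard; on (h) the weight is 56 less the opposing 2 gives net 54, which does exceed 52, so (h) meets the standard.
  All elements met at the final stage.
With every stage satisfied, the appellant prevails on this issue.
Per-issue: Issue I → appellant; Issue II → appellant. The appellant must prevail on every issue; overall, the appellant prevails.

appellant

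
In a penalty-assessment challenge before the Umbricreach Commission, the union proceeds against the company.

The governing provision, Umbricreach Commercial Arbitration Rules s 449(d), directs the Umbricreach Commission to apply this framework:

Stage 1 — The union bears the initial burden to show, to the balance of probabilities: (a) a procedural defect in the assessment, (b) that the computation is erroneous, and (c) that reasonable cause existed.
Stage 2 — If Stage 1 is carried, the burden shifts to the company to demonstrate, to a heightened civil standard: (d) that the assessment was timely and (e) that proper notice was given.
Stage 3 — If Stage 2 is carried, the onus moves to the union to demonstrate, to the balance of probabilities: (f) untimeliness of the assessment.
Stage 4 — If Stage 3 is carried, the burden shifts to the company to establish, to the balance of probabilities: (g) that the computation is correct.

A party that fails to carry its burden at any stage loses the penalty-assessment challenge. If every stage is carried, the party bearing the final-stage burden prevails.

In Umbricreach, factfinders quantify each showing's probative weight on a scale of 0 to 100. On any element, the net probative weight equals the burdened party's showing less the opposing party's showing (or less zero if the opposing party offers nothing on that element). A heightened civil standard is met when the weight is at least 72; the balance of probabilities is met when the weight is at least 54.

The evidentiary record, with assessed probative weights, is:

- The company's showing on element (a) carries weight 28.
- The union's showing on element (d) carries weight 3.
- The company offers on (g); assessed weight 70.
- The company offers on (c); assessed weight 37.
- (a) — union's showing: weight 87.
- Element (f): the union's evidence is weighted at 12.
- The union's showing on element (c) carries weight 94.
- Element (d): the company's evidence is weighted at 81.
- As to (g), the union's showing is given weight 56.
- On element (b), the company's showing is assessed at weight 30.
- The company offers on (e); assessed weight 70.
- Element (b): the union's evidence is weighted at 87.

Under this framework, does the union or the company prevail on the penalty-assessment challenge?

Stage 1 (union, the balance of probabilities, weight is at least 54): (a) net 87−28=59 ≥ 54 — meets; (b) net 87−30=57 ≥ 54 — meets; (c) net 94−37=57 ≥ 54 — meets.
  The union carries Stage 1; the company now bears the burden.
Stage 2 (company, a heightened civil standard, weight is at least 72): (d) net 81−3=78 ≥ 72 — meets; (e) 70 < 72 — fails.
  The company does not carry Stage 2.
So the union prevails.

union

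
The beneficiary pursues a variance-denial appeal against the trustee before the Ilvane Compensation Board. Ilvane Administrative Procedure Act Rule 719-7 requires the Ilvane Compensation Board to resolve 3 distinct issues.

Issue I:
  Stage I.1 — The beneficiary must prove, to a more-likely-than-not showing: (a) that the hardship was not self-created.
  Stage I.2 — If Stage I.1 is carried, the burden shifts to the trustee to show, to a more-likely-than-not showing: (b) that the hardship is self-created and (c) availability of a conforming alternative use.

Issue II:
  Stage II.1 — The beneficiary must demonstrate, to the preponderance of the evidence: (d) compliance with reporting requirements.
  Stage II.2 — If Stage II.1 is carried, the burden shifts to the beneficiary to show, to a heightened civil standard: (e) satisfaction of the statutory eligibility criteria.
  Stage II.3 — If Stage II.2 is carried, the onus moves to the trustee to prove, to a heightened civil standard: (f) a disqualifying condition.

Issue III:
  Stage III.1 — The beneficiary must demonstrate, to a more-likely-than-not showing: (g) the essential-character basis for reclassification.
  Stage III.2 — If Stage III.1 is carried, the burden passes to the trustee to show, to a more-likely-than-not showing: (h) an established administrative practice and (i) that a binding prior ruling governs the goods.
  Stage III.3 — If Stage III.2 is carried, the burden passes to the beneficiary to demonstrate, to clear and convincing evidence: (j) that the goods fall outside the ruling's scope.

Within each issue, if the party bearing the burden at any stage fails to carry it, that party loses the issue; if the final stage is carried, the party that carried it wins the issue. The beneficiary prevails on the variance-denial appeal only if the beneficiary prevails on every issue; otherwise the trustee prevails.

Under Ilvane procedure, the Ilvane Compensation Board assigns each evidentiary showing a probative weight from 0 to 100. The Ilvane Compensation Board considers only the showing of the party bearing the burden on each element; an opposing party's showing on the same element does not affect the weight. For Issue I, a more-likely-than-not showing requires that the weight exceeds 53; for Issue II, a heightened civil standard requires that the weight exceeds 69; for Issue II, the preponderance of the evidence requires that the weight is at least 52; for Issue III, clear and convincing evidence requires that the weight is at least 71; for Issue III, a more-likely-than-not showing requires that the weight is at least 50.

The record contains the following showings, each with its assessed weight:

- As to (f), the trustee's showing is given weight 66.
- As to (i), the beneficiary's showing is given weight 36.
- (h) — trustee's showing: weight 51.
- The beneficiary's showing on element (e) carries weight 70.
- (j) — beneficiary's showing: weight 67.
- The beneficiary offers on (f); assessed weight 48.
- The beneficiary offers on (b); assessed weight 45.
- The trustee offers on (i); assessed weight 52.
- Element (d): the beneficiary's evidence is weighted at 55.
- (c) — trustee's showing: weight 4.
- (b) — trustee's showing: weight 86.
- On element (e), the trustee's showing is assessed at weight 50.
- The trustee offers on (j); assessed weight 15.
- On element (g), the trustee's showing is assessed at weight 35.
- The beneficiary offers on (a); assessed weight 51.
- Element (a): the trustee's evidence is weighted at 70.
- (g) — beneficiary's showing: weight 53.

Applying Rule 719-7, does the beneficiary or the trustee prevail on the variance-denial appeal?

trustee

— Issue I —
Stage I.1 — burden on beneficiary; standard: a more-likely-than-not showing (weight exceeds 53).
    (a): 51 (trustee's 70 disregarded) ≤ 53 [not met]
  The beneficiary does not carry Stage I.1.
The analysis ends at Stage I.1; the trustee prevails on this issue.
— Issue II —
Stage II.1 — burden on beneficiary; standard: the preponderance of the evidence (weight is at least 52).
    (d): 55 ≥ 52 [met]
  Stage II.1 is satisfied; the beneficiary continues to bear the burden.
Stage II.2 — burden on beneficiary; standard: a heightened civil standard (weight exceeds 69).
    (e): 70 (trustee's 50 disregarded) > 69 [met]
  The beneficiary carries Stage II.2; the trustee now bears the burden.
Stage II.3 — burden on trustee; standard: a heightened civil standard (weight exceeds 69).
    (f): 66 (beneficiary's 48 disregarded) ≤ 69 [not met]
  The trustee does not carry Stage II.3.
The analysis ends at Stage II.3; the beneficiary prevails on this issue.
— Issue III —
Stage III.1 — burden on beneficiary; standard: a more-likely-than-not showing (weight is at least 50).
    (g): 53 (trustee's 35 disregarded) ≥ 50 [met]
  Stage III.1 is satisfied; the onus moves to the trustee.
Stage III.2 — burden on trustee; standard: a more-likely-than-not showing (weight is at least 50).
    (h): 51 ≥ 50 [met]
    (i): 52 (beneficiary's 36 disregarded) ≥ 50 [met]
  The trustee carries Stage III.2; the beneficiary now bears the burden.
Stage III.3 — burden on beneficiary; standard: clear and convincing evidence (weight is at least 71).
    (j): 67 (trustee's 15 disregarded) < 71 [not met]
  The beneficiary does not carry Stage III.3.
The trustee prevails on this issue.
Per-issue: Issue I → trustee; Issue II → beneficiary; Issue III → trustee. The beneficiary must prevail on every issue; overall, the trustee prevails.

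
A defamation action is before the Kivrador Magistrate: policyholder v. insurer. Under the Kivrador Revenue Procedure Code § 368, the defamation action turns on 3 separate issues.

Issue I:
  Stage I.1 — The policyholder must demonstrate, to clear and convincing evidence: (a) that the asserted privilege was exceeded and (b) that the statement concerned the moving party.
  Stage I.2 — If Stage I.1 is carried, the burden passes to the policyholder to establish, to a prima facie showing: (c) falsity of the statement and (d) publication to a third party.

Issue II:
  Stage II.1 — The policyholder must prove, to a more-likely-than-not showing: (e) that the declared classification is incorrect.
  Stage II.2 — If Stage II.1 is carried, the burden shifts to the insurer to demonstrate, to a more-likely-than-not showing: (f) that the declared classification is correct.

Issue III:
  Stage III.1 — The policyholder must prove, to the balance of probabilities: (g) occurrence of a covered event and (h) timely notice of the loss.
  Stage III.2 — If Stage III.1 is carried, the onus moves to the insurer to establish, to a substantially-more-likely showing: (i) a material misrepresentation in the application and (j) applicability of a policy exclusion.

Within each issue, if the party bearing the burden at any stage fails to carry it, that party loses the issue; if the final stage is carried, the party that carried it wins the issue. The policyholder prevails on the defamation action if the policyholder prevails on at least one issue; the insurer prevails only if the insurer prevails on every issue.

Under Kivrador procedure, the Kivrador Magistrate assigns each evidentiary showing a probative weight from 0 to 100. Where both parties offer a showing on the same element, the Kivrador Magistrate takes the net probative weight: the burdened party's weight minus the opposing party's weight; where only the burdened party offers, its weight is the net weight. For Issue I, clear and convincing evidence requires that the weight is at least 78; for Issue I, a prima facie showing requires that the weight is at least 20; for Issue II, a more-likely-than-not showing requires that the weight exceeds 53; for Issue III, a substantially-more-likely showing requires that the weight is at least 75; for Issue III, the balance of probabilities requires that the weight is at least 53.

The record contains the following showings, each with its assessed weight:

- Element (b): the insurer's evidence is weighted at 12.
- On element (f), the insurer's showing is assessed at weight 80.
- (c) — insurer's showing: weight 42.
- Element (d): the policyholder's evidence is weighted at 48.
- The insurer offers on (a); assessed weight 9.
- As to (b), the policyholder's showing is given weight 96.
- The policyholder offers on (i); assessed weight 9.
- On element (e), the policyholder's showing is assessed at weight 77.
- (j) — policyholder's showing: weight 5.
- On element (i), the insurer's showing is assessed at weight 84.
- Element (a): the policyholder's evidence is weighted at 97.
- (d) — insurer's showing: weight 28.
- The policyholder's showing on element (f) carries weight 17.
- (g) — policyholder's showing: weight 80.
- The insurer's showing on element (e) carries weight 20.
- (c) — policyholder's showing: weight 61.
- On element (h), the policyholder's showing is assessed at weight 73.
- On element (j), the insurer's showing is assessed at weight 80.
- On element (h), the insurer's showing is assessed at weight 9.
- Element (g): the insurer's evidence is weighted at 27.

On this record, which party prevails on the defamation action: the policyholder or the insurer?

— Issue I —
Stage I.1 (policyholder, clear and convincing evidence, weight is at least 78): (a) net 97−9=88 ≥ 78 — meets; (b) net 96−12=84 ≥ 78 — meets.
  Stage I.1 is satisfied; the policyholder continues to bear the burden.
Stage I.2 (policyholder, a prima facie showing, weight is at least 20): (c) net 61−42=19 < 20 — fails; (d) net 48−28=20 ≥ 20 — meets.
  Stage I.2 not carried; the policyholder fails its burden.
The insurer prevails on this issue.
— Issue II —
Stage II.1 (policyholder, a more-likely-than-not showing, weight exceeds 53): (e) net 77−20=57 > 53 — meets.
  Stage II.1 carried; the burden shifts to the insurer.
Stage II.2 (insurer, a more-likely-than-not showing, weight exceeds 53): (f) net 80−17=63 > 53 — meets.
  Stage II.2 carried; the final stage is satisfied.
All stages carried — the insurer prevails on this issue.
— Issue III —
Stage III.1 (policyholder, the balance of probabilities, weight is at least 53): (g) net 80−27=53 ≥ 53 — meets; (h) net 73−9=64 ≥ 53 — meets.
  Stage III.1 carried; the burden shifts to the insurer.
Stage III.2 (insurer, a substantially-more-likely showing, weight is at least 75): (i) net 84−9=75 ≥ 75 — meets; (j) net 80−5=75 ≥ 75 — meets.
  Stage III.2 carried; the final stage is satisfied.
Every stage carried; the insurer prevails on this issue.
Per-issue: Issue I → insurer; Issue II → insurer; Issue III → insurer. The policyholder must prevail on at least one issue; overall, the insurer prevails.

insurer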